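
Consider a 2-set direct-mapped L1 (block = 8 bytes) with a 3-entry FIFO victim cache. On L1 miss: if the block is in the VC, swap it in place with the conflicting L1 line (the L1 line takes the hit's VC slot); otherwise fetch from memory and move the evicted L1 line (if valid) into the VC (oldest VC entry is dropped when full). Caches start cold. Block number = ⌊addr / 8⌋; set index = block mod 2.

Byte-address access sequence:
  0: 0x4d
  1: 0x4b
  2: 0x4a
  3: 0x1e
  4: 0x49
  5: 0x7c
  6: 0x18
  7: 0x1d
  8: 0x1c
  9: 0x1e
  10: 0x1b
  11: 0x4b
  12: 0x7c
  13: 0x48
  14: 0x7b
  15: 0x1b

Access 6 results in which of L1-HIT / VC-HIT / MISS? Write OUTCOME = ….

0: 0x4d (blk 9, set 1) → MISS  vc=[]
1: 0x4b (blk 9, set 1) → L1-HIT  vc=[]
2: 0x4a (blk 9, set 1) → L1-HIT  vc=[]
3: 0x1e (blk 3, set 1) → MISS  vc=[9]
4: 0x49 (blk 9, set 1) → VC-HIT  vc=[3]
5: 0x7c (blk 15, set 1) → MISS  vc=[3, 9]
6: 0x18 (blk 3, set 1) → VC-HIT  vc=[15, 9]
7: 0x1d (blk 3, set 1) → L1-HIT  vc=[15, 9]
8: 0x1c (blk 3, set 1) → L1-HIT  vc=[15, 9]
9: 0x1e (blk 3, set 1) → L1-HIT  vc=[15, 9]
10: 0x1b (blk 3, set 1) → L1-HIT  vc=[15, 9]
11: 0x4b (blk 9, set 1) → VC-HIT  vc=[15, 3]
12: 0x7c (blk 15, set 1) → VC-HIT  vc=[9, 3]
13: 0x48 (blk 9, set 1) → VC-HIT  vc=[15, 3]
14: 0x7b (blk 15, set 1) → VC-HIT  vc=[9, 3]
15: 0x1b (blk 3, set 1) → VC-HIT  vc=[9, 15]

OUTCOME = VC-HIT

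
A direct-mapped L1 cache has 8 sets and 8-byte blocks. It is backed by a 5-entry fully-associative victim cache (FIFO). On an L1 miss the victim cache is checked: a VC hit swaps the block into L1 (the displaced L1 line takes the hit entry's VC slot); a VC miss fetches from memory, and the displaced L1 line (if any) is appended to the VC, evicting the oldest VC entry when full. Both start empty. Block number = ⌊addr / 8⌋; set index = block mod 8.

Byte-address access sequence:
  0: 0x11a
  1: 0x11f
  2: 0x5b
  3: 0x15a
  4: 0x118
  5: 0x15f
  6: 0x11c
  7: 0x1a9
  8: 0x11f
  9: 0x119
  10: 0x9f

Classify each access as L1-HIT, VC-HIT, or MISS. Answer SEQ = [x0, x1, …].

0: 0x11a (blk 35, set 3) → MISS  vc=[]
1: 0x11f (blk 35, set 3) → L1-HIT  vc=[]
2: 0x5b (blk 11, set 3) → MISS  vc=[35]
3: 0x15a (blk 43, set 3) → MISS  vc=[35, 11]
4: 0x118 (blk 35, set 3) → VC-HIT  vc=[43, 11]
5: 0x15f (blk 43, set 3) → VC-HIT  vc=[35, 11]
6: 0x11c (blk 35, set 3) → VC-HIT  vc=[43, 11]
7: 0x1a9 (blk 53, set 5) → MISS  vc=[43, 11]
8: 0x11f (blk 35, set 3) → L1-HIT  vc=[43, 11]
9: 0x119 (blk 35, set 3) → L1-HIT  vc=[43, 11]
10: 0x9f (blk 19, set 3) → MISS  vc=[43, 11, 35]

SEQ = [MISS, L1-HIT, MISS, MISS, VC-HIT, VC-HIT, VC-HIT, MISS, L1-HIT, L1-HIT, MISS]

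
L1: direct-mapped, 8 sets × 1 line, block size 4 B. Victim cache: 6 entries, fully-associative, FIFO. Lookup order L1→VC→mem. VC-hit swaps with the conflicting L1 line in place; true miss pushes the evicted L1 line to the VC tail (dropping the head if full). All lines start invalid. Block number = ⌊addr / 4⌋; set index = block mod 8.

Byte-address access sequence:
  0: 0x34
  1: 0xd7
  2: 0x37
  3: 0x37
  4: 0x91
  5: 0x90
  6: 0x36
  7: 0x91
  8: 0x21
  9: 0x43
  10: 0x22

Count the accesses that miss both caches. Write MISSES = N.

MISSES = 5

  [0] addr=0x34 blk=13 s=5: MISS | VC []
  [1] addr=0xd7 blk=53 s=5: MISS | VC [13]
  [2] addr=0x37 blk=13 s=5: VC-HIT | VC [53]
  [3] addr=0x37 blk=13 s=5: L1-HIT | VC [53]
  [4] addr=0x91 blk=36 s=4: MISS | VC [53]
  [5] addr=0x90 blk=36 s=4: L1-HIT | VC [53]
  [6] addr=0x36 blk=13 s=5: L1-HIT | VC [53]
  [7] addr=0x91 blk=36 s=4: L1-HIT | VC [53]
  [8] addr=0x21 blk=8 s=0: MISS | VC [53]
  [9] addr=0x43 blk=16 s=0: MISS | VC [53, 8]
  [10] addr=0x22 blk=8 s=0: VC-HIT | VC [53, 16]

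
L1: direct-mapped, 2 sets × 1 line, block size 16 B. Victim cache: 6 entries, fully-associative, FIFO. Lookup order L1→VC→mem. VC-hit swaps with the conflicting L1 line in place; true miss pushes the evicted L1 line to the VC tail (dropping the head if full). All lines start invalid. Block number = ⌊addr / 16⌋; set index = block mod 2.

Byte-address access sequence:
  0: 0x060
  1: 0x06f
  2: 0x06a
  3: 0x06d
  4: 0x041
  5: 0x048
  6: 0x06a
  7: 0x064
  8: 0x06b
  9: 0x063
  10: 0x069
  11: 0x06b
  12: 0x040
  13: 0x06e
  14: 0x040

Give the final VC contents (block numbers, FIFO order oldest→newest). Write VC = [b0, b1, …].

  [0] addr=0x60 blk=6 s=0: MISS | VC []
  [1] addr=0x6f blk=6 s=0: L1-HIT | VC []
  [2] addr=0x6a blk=6 s=0: L1-HIT | VC []
  [3] addr=0x6d blk=6 s=0: L1-HIT | VC []
  [4] addr=0x41 blk=4 s=0: MISS | VC [6]
  [5] addr=0x48 blk=4 s=0: L1-HIT | VC [6]
  [6] addr=0x6a blk=6 s=0: VC-HIT | VC [4]
  [7] addr=0x64 blk=6 s=0: L1-HIT | VC [4]
  [8] addr=0x6b blk=6 s=0: L1-HIT | VC [4]
  [9] addr=0x63 blk=6 s=0: L1-HIT | VC [4]
  [10] addr=0x69 blk=6 s=0: L1-HIT | VC [4]
  [11] addr=0x6b blk=6 s=0: L1-HIT | VC [4]
  [12] addr=0x40 blk=4 s=0: VC-HIT | VC [6]
  [13] addr=0x6e blk=6 s=0: VC-HIT | VC [4]
  [14] addr=0x40 blk=4 s=0: VC-HIT | VC [6]

VC = [6]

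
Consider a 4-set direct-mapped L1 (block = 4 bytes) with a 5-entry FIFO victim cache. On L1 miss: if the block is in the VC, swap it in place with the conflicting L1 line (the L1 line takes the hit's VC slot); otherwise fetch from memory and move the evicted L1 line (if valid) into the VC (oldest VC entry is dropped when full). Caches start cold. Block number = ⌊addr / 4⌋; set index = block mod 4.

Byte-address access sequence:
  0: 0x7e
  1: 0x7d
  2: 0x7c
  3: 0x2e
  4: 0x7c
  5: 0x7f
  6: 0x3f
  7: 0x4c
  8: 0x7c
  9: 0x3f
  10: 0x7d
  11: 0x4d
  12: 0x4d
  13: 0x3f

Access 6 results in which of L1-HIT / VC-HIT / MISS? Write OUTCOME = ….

OUTCOME = MISS

#0 0x7e→b31/s3 MISS; vc=[]
#1 0x7d→b31/s3 L1-HIT; vc=[]
#2 0x7c→b31/s3 L1-HIT; vc=[]
#3 0x2e→b11/s3 MISS; vc=[31]
#4 0x7c→b31/s3 VC-HIT; vc=[11]
#5 0x7f→b31/s3 L1-HIT; vc=[11]
#6 0x3f→b15/s3 MISS; vc=[11,31]
#7 0x4c→b19/s3 MISS; vc=[11,31,15]
#8 0x7c→b31/s3 VC-HIT; vc=[11,19,15]
#9 0x3f→b15/s3 VC-HIT; vc=[11,19,31]
#10 0x7d→b31/s3 VC-HIT; vc=[11,19,15]
#11 0x4d→b19/s3 VC-HIT; vc=[11,31,15]
#12 0x4d→b19/s3 L1-HIT; vc=[11,31,15]
#13 0x3f→b15/s3 VC-HIT; vc=[11,31,19]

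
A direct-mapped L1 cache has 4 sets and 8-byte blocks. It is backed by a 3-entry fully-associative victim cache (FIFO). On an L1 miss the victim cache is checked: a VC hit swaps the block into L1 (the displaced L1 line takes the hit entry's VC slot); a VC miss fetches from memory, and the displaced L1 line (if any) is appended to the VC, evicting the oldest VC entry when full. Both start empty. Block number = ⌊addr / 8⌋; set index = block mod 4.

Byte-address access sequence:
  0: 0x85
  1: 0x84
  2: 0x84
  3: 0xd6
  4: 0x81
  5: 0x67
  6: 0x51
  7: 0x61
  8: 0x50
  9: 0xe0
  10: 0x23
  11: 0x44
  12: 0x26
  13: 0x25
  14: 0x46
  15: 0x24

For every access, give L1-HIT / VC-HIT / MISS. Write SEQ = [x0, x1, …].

0: 0x85 (blk 16, set 0) → MISS  vc=[]
1: 0x84 (blk 16, set 0) → L1-HIT  vc=[]
2: 0x84 (blk 16, set 0) → L1-HIT  vc=[]
3: 0xd6 (blk 26, set 2) → MISS  vc=[]
4: 0x81 (blk 16, set 0) → L1-HIT  vc=[]
5: 0x67 (blk 12, set 0) → MISS  vc=[16]
6: 0x51 (blk 10, set 2) → MISS  vc=[16, 26]
7: 0x61 (blk 12, set 0) → L1-HIT  vc=[16, 26]
8: 0x50 (blk 10, set 2) → L1-HIT  vc=[16, 26]
9: 0xe0 (blk 28, set 0) → MISS  vc=[16, 26, 12]
10: 0x23 (blk 4, set 0) → MISS  vc=[26, 12, 28]
11: 0x44 (blk 8, set 0) → MISS  vc=[12, 28, 4]
12: 0x26 (blk 4, set 0) → VC-HIT  vc=[12, 28, 8]
13: 0x25 (blk 4, set 0) → L1-HIT  vc=[12, 28, 8]
14: 0x46 (blk 8, set 0) → VC-HIT  vc=[12, 28, 4]
15: 0x24 (blk 4, set 0) → VC-HIT  vc=[12, 28, 8]

SEQ = [MISS, L1-HIT, L1-HIT, MISS, L1-HIT, MISS, MISS, L1-HIT, L1-HIT, MISS, MISS, MISS, VC-HIT, L1-HIT, VC-HIT, VC-HIT]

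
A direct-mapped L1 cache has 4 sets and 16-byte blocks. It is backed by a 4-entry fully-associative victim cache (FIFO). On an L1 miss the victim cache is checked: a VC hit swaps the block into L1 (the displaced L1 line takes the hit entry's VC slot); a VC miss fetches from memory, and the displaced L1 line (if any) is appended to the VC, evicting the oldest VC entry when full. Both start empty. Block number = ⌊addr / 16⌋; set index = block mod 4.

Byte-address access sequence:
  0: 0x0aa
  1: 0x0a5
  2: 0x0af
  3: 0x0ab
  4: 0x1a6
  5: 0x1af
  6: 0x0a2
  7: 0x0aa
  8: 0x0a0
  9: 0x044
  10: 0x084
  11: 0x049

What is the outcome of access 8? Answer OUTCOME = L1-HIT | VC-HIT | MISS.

0: 0xaa (blk 10, set 2) → MISS  vc=[]
1: 0xa5 (blk 10, set 2) → L1-HIT  vc=[]
2: 0xaf (blk 10, set 2) → L1-HIT  vc=[]
3: 0xab (blk 10, set 2) → L1-HIT  vc=[]
4: 0x1a6 (blk 26, set 2) → MISS  vc=[10]
5: 0x1af (blk 26, set 2) → L1-HIT  vc=[10]
6: 0xa2 (blk 10, set 2) → VC-HIT  vc=[26]
7: 0xaa (blk 10, set 2) → L1-HIT  vc=[26]
8: 0xa0 (blk 10, set 2) → L1-HIT  vc=[26]
9: 0x44 (blk 4, set 0) → MISS  vc=[26]
10: 0x84 (blk 8, set 0) → MISS  vc=[26, 4]
11: 0x49 (blk 4, set 0) → VC-HIT  vc=[26, 8]

OUTCOME = L1-HIT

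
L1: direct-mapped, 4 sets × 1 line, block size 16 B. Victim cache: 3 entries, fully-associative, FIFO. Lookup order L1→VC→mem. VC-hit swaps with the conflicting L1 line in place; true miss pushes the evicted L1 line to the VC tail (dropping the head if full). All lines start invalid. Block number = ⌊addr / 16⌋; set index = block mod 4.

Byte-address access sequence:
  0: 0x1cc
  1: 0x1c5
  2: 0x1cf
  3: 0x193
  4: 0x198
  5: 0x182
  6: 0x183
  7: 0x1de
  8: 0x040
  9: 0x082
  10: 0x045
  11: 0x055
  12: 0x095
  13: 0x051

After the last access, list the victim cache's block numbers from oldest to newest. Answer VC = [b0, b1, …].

VC = [8, 29, 9]

  [0] addr=0x1cc blk=28 s=0: MISS | VC []
  [1] addr=0x1c5 blk=28 s=0: L1-HIT | VC []
  [2] addr=0x1cf blk=28 s=0: L1-HIT | VC []
  [3] addr=0x193 blk=25 s=1: MISS | VC []
  [4] addr=0x198 blk=25 s=1: L1-HIT | VC []
  [5] addr=0x182 blk=24 s=0: MISS | VC [28]
  [6] addr=0x183 blk=24 s=0: L1-HIT | VC [28]
  [7] addr=0x1de blk=29 s=1: MISS | VC [28, 25]
  [8] addr=0x40 blk=4 s=0: MISS | VC [28, 25, 24]
  [9] addr=0x82 blk=8 s=0: MISS | VC [25, 24, 4]
  [10] addr=0x45 blk=4 s=0: VC-HIT | VC [25, 24, 8]
  [11] addr=0x55 blk=5 s=1: MISS | VC [24, 8, 29]
  [12] addr=0x95 blk=9 s=1: MISS | VC [8, 29, 5]
  [13] addr=0x51 blk=5 s=1: VC-HIT | VC [8, 29, 9]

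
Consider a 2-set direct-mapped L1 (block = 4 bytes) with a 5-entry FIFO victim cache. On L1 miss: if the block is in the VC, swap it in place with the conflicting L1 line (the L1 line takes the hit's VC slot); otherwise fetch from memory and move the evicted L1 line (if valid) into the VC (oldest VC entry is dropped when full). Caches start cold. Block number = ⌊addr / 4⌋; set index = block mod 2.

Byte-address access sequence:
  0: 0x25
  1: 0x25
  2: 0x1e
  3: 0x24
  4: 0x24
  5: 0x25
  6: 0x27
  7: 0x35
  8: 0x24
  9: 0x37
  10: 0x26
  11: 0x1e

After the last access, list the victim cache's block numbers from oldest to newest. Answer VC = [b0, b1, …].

VC = [9, 13]

  [0] addr=0x25 blk=9 s=1: MISS | VC []
  [1] addr=0x25 blk=9 s=1: L1-HIT | VC []
  [2] addr=0x1e blk=7 s=1: MISS | VC [9]
  [3] addr=0x24 blk=9 s=1: VC-HIT | VC [7]
  [4] addr=0x24 blk=9 s=1: L1-HIT | VC [7]
  [5] addr=0x25 blk=9 s=1: L1-HIT | VC [7]
  [6] addr=0x27 blk=9 s=1: L1-HIT | VC [7]
  [7] addr=0x35 blk=13 s=1: MISS | VC [7, 9]
  [8] addr=0x24 blk=9 s=1: VC-HIT | VC [7, 13]
  [9] addr=0x37 blk=13 s=1: VC-HIT | VC [7, 9]
  [10] addr=0x26 blk=9 s=1: VC-HIT | VC [7, 13]
  [11] addr=0x1e blk=7 s=1: VC-HIT | VC [9, 13]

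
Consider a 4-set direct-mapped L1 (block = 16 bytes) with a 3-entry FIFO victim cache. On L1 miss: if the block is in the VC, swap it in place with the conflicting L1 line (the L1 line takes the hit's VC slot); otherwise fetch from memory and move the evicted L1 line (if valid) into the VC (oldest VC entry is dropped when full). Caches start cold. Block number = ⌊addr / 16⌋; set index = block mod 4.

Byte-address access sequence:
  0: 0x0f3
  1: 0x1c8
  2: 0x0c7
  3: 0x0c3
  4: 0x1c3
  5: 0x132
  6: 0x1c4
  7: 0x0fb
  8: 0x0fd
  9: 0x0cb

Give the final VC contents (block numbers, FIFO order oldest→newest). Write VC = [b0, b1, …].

  [0] addr=0xf3 blk=15 s=3: MISS | VC []
  [1] addr=0x1c8 blk=28 s=0: MISS | VC []
  [2] addr=0xc7 blk=12 s=0: MISS | VC [28]
  [3] addr=0xc3 blk=12 s=0: L1-HIT | VC [28]
  [4] addr=0x1c3 blk=28 s=0: VC-HIT | VC [12]
  [5] addr=0x132 blk=19 s=3: MISS | VC [12, 15]
  [6] addr=0x1c4 blk=28 s=0: L1-HIT | VC [12, 15]
  [7] addr=0xfb blk=15 s=3: VC-HIT | VC [12, 19]
  [8] addr=0xfd blk=15 s=3: L1-HIT | VC [12, 19]
  [9] addr=0xcb blk=12 s=0: VC-HIT | VC [28, 19]

VC = [28, 19]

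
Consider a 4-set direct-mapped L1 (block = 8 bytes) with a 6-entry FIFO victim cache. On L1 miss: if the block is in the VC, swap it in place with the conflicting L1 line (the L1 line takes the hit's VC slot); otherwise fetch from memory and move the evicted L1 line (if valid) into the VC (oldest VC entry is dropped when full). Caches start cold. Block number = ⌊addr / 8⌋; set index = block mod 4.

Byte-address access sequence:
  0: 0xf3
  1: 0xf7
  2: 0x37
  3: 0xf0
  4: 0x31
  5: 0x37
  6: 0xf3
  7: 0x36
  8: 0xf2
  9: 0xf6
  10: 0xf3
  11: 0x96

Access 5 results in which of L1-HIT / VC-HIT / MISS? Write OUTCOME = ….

  [0] addr=0xf3 blk=30 s=2: MISS | VC []
  [1] addr=0xf7 blk=30 s=2: L1-HIT | VC []
  [2] addr=0x37 blk=6 s=2: MISS | VC [30]
  [3] addr=0xf0 blk=30 s=2: VC-HIT | VC [6]
  [4] addr=0x31 blk=6 s=2: VC-HIT | VC [30]
  [5] addr=0x37 blk=6 s=2: L1-HIT | VC [30]
  [6] addr=0xf3 blk=30 s=2: VC-HIT | VC [6]
  [7] addr=0x36 blk=6 s=2: VC-HIT | VC [30]
  [8] addr=0xf2 blk=30 s=2: VC-HIT | VC [6]
  [9] addr=0xf6 blk=30 s=2: L1-HIT | VC [6]
  [10] addr=0xf3 blk=30 s=2: L1-HIT | VC [6]
  [11] addr=0x96 blk=18 s=2: MISS | VC [6, 30]

OUTCOME = L1-HIT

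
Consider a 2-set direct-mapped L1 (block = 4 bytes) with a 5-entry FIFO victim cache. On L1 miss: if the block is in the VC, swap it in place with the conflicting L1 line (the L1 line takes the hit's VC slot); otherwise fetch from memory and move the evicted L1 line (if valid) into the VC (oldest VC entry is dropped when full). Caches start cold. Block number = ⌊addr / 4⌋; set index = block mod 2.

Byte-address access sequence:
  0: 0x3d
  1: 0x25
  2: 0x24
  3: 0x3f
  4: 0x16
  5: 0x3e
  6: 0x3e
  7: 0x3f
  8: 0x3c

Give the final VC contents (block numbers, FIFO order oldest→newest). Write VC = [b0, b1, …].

0: 0x3d (blk 15, set 1) → MISS  vc=[]
1: 0x25 (blk 9, set 1) → MISS  vc=[15]
2: 0x24 (blk 9, set 1) → L1-HIT  vc=[15]
3: 0x3f (blk 15, set 1) → VC-HIT  vc=[9]
4: 0x16 (blk 5, set 1) → MISS  vc=[9, 15]
5: 0x3e (blk 15, set 1) → VC-HIT  vc=[9, 5]
6: 0x3e (blk 15, set 1) → L1-HIT  vc=[9, 5]
7: 0x3f (blk 15, set 1) → L1-HIT  vc=[9, 5]
8: 0x3c (blk 15, set 1) → L1-HIT  vc=[9, 5]

VC = [9, 5]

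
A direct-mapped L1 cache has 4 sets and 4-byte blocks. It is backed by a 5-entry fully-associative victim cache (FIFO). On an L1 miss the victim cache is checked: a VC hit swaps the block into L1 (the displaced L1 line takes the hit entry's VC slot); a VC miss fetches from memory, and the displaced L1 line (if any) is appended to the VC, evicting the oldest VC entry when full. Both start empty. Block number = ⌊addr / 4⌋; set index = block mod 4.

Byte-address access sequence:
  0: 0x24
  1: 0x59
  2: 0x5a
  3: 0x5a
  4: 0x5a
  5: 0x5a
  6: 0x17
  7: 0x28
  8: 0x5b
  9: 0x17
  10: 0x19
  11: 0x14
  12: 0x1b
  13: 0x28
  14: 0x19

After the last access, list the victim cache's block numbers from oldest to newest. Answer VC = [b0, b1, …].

0: 0x24 (blk 9, set 1) → MISS  vc=[]
1: 0x59 (blk 22, set 2) → MISS  vc=[]
2: 0x5a (blk 22, set 2) → L1-HIT  vc=[]
3: 0x5a (blk 22, set 2) → L1-HIT  vc=[]
4: 0x5a (blk 22, set 2) → L1-HIT  vc=[]
5: 0x5a (blk 22, set 2) → L1-HIT  vc=[]
6: 0x17 (blk 5, set 1) → MISS  vc=[9]
7: 0x28 (blk 10, set 2) → MISS  vc=[9, 22]
8: 0x5b (blk 22, set 2) → VC-HIT  vc=[9, 10]
9: 0x17 (blk 5, set 1) → L1-HIT  vc=[9, 10]
10: 0x19 (blk 6, set 2) → MISS  vc=[9, 10, 22]
11: 0x14 (blk 5, set 1) → L1-HIT  vc=[9, 10, 22]
12: 0x1b (blk 6, set 2) → L1-HIT  vc=[9, 10, 22]
13: 0x28 (blk 10, set 2) → VC-HIT  vc=[9, 6, 22]
14: 0x19 (blk 6, set 2) → VC-HIT  vc=[9, 10, 22]

VC = [9, 10, 22]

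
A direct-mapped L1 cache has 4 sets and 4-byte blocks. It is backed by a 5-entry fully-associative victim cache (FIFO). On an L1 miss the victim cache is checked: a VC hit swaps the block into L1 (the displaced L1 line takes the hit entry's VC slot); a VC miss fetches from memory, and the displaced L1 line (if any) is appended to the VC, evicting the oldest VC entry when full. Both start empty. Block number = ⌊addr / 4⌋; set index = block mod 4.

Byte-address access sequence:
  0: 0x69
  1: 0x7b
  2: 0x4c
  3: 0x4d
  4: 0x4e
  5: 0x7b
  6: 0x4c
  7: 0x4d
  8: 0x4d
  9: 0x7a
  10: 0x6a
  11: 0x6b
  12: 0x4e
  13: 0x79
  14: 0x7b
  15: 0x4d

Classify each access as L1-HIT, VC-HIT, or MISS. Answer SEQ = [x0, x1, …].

  [0] addr=0x69 blk=26 s=2: MISS | VC []
  [1] addr=0x7b blk=30 s=2: MISS | VC [26]
  [2] addr=0x4c blk=19 s=3: MISS | VC [26]
  [3] addr=0x4d blk=19 s=3: L1-HIT | VC [26]
  [4] addr=0x4e blk=19 s=3: L1-HIT | VC [26]
  [5] addr=0x7b blk=30 s=2: L1-HIT | VC [26]
  [6] addr=0x4c blk=19 s=3: L1-HIT | VC [26]
  [7] addr=0x4d blk=19 s=3: L1-HIT | VC [26]
  [8] addr=0x4d blk=19 s=3: L1-HIT | VC [26]
  [9] addr=0x7a blk=30 s=2: L1-HIT | VC [26]
  [10] addr=0x6a blk=26 s=2: VC-HIT | VC [30]
  [11] addr=0x6b blk=26 s=2: L1-HIT | VC [30]
  [12] addr=0x4e blk=19 s=3: L1-HIT | VC [30]
  [13] addr=0x79 blk=30 s=2: VC-HIT | VC [26]
  [14] addr=0x7b blk=30 s=2: L1-HIT | VC [26]
  [15] addr=0x4d blk=19 s=3: L1-HIT | VC [26]

SEQ = [MISS, MISS, MISS, L1-HIT, L1-HIT, L1-HIT, L1-HIT, L1-HIT, L1-HIT, L1-HIT, VC-HIT, L1-HIT, L1-HIT, VC-HIT, L1-HIT, L1-HIT]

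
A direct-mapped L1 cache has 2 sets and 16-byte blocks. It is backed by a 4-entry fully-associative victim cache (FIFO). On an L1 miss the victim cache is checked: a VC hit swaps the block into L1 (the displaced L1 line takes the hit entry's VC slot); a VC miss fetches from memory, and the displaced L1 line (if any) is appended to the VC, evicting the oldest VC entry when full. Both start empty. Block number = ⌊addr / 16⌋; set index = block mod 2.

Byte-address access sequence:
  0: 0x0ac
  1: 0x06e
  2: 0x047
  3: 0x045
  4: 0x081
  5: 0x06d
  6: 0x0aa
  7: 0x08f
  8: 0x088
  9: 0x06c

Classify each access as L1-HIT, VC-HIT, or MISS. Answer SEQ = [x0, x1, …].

  [0] addr=0xac blk=10 s=0: MISS | VC []
  [1] addr=0x6e blk=6 s=0: MISS | VC [10]
  [2] addr=0x47 blk=4 s=0: MISS | VC [10, 6]
  [3] addr=0x45 blk=4 s=0: L1-HIT | VC [10, 6]
  [4] addr=0x81 blk=8 s=0: MISS | VC [10, 6, 4]
  [5] addr=0x6d blk=6 s=0: VC-HIT | VC [10, 8, 4]
  [6] addr=0xaa blk=10 s=0: VC-HIT | VC [6, 8, 4]
  [7] addr=0x8f blk=8 s=0: VC-HIT | VC [6, 10, 4]
  [8] addr=0x88 blk=8 s=0: L1-HIT | VC [6, 10, 4]
  [9] addr=0x6c blk=6 s=0: VC-HIT | VC [8, 10, 4]

SEQ = [MISS, MISS, MISS, L1-HIT, MISS, VC-HIT, VC-HIT, VC-HIT, L1-HIT, VC-HIT]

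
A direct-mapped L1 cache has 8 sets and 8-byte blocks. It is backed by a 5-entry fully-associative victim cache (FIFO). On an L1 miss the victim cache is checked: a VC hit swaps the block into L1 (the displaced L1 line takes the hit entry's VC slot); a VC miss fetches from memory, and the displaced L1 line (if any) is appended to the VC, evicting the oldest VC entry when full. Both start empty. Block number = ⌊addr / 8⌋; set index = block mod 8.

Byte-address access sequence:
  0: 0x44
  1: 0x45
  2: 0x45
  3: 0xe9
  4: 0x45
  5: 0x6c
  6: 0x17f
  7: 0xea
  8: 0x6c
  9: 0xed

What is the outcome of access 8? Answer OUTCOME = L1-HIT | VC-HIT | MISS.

#0 0x44→b8/s0 MISS; vc=[]
#1 0x45→b8/s0 L1-HIT; vc=[]
#2 0x45→b8/s0 L1-HIT; vc=[]
#3 0xe9→b29/s5 MISS; vc=[]
#4 0x45→b8/s0 L1-HIT; vc=[]
#5 0x6c→b13/s5 MISS; vc=[29]
#6 0x17f→b47/s7 MISS; vc=[29]
#7 0xea→b29/s5 VC-HIT; vc=[13]
#8 0x6c→b13/s5 VC-HIT; vc=[29]
#9 0xed→b29/s5 VC-HIT; vc=[13]

OUTCOME = VC-HIT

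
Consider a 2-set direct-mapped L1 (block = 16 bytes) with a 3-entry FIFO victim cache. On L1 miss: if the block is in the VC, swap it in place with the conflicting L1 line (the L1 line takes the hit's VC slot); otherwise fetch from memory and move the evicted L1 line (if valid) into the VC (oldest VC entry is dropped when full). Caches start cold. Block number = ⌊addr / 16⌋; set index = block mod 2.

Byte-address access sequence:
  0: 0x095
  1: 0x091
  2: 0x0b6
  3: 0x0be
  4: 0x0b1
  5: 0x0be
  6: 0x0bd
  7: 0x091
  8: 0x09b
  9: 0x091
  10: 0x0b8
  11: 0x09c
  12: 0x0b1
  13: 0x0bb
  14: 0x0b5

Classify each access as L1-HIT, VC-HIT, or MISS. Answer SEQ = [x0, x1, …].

SEQ = [MISS, L1-HIT, MISS, L1-HIT, L1-HIT, L1-HIT, L1-HIT, VC-HIT, L1-HIT, L1-HIT, VC-HIT, VC-HIT, VC-HIT, L1-HIT, L1-HIT]

#0 0x95→b9/s1 MISS; vc=[]
#1 0x91→b9/s1 L1-HIT; vc=[]
#2 0xb6→b11/s1 MISS; vc=[9]
#3 0xbe→b11/s1 L1-HIT; vc=[9]
#4 0xb1→b11/s1 L1-HIT; vc=[9]
#5 0xbe→b11/s1 L1-HIT; vc=[9]
#6 0xbd→b11/s1 L1-HIT; vc=[9]
#7 0x91→b9/s1 VC-HIT; vc=[11]
#8 0x9b→b9/s1 L1-HIT; vc=[11]
#9 0x91→b9/s1 L1-HIT; vc=[11]
#10 0xb8→b11/s1 VC-HIT; vc=[9]
#11 0x9c→b9/s1 VC-HIT; vc=[11]
#12 0xb1→b11/s1 VC-HIT; vc=[9]
#13 0xbb→b11/s1 L1-HIT; vc=[9]
#14 0xb5→b11/s1 L1-HIT; vc=[9]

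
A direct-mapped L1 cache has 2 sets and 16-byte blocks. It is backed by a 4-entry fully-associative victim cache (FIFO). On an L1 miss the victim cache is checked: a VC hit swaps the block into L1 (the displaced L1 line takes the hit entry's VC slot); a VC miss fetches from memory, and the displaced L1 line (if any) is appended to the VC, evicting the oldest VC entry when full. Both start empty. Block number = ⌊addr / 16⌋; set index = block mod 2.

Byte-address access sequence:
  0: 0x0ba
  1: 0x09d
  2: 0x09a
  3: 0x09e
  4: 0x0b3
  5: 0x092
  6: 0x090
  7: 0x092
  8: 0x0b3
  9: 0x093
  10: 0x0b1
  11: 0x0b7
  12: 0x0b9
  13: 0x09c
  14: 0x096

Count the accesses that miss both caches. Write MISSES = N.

MISSES = 2

0: 0xba (blk 11, set 1) → MISS  vc=[]
1: 0x9d (blk 9, set 1) → MISS  vc=[11]
2: 0x9a (blk 9, set 1) → L1-HIT  vc=[11]
3: 0x9e (blk 9, set 1) → L1-HIT  vc=[11]
4: 0xb3 (blk 11, set 1) → VC-HIT  vc=[9]
5: 0x92 (blk 9, set 1) → VC-HIT  vc=[11]
6: 0x90 (blk 9, set 1) → L1-HIT  vc=[11]
7: 0x92 (blk 9, set 1) → L1-HIT  vc=[11]
8: 0xb3 (blk 11, set 1) → VC-HIT  vc=[9]
9: 0x93 (blk 9, set 1) → VC-HIT  vc=[11]
10: 0xb1 (blk 11, set 1) → VC-HIT  vc=[9]
11: 0xb7 (blk 11, set 1) → L1-HIT  vc=[9]
12: 0xb9 (blk 11, set 1) → L1-HIT  vc=[9]
13: 0x9c (blk 9, set 1) → VC-HIT  vc=[11]
14: 0x96 (blk 9, set 1) → L1-HIT  vc=[11]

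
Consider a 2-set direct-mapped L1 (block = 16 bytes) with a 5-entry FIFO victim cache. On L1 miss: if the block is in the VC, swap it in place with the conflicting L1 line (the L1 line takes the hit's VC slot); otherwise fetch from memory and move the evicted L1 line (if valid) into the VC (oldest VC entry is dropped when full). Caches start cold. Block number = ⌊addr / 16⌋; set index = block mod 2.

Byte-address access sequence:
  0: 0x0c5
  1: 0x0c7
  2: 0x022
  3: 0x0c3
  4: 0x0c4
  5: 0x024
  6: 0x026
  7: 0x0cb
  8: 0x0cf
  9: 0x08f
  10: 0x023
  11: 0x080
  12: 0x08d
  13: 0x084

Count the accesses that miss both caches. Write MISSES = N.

0: 0xc5 (blk 12, set 0) → MISS  vc=[]
1: 0xc7 (blk 12, set 0) → L1-HIT  vc=[]
2: 0x22 (blk 2, set 0) → MISS  vc=[12]
3: 0xc3 (blk 12, set 0) → VC-HIT  vc=[2]
4: 0xc4 (blk 12, set 0) → L1-HIT  vc=[2]
5: 0x24 (blk 2, set 0) → VC-HIT  vc=[12]
6: 0x26 (blk 2, set 0) → L1-HIT  vc=[12]
7: 0xcb (blk 12, set 0) → VC-HIT  vc=[2]
8: 0xcf (blk 12, set 0) → L1-HIT  vc=[2]
9: 0x8f (blk 8, set 0) → MISS  vc=[2, 12]
10: 0x23 (blk 2, set 0) → VC-HIT  vc=[8, 12]
11: 0x80 (blk 8, set 0) → VC-HIT  vc=[2, 12]
12: 0x8d (blk 8, set 0) → L1-HIT  vc=[2, 12]
13: 0x84 (blk 8, set 0) → L1-HIT  vc=[2, 12]

MISSES = 3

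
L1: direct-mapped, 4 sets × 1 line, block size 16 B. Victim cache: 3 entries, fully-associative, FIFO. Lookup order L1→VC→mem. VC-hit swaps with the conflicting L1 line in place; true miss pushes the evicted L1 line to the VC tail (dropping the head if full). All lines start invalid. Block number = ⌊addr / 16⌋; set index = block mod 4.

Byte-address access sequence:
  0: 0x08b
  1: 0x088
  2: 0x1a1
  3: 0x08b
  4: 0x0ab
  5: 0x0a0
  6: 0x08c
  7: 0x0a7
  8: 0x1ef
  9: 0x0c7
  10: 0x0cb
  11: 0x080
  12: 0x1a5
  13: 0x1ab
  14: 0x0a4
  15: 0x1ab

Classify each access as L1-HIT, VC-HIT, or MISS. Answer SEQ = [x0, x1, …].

  [0] addr=0x8b blk=8 s=0: MISS | VC []
  [1] addr=0x88 blk=8 s=0: L1-HIT | VC []
  [2] addr=0x1a1 blk=26 s=2: MISS | VC []
  [3] addr=0x8b blk=8 s=0: L1-HIT | VC []
  [4] addr=0xab blk=10 s=2: MISS | VC [26]
  [5] addr=0xa0 blk=10 s=2: L1-HIT | VC [26]
  [6] addr=0x8c blk=8 s=0: L1-HIT | VC [26]
  [7] addr=0xa7 blk=10 s=2: L1-HIT | VC [26]
  [8] addr=0x1ef blk=30 s=2: MISS | VC [26, 10]
  [9] addr=0xc7 blk=12 s=0: MISS | VC [26, 10, 8]
  [10] addr=0xcb blk=12 s=0: L1-HIT | VC [26, 10, 8]
  [11] addr=0x80 blk=8 s=0: VC-HIT | VC [26, 10, 12]
  [12] addr=0x1a5 blk=26 s=2: VC-HIT | VC [30, 10, 12]
  [13] addr=0x1ab blk=26 s=2: L1-HIT | VC [30, 10, 12]
  [14] addr=0xa4 blk=10 s=2: VC-HIT | VC [30, 26, 12]
  [15] addr=0x1ab blk=26 s=2: VC-HIT | VC [30, 10, 12]

SEQ = [MISS, L1-HIT, MISS, L1-HIT, MISS, L1-HIT, L1-HIT, L1-HIT, MISS, MISS, L1-HIT, VC-HIT, VC-HIT, L1-HIT, VC-HIT, VC-HIT]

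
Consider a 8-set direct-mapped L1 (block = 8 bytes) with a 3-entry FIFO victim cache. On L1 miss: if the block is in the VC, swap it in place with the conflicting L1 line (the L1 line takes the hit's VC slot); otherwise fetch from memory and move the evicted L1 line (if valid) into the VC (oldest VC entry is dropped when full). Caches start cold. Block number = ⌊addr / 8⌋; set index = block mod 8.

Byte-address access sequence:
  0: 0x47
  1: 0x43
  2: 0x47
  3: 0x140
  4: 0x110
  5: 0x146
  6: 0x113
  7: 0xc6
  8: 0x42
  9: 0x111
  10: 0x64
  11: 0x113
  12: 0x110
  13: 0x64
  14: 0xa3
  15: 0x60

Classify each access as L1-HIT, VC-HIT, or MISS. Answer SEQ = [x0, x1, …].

0: 0x47 (blk 8, set 0) → MISS  vc=[]
1: 0x43 (blk 8, set 0) → L1-HIT  vc=[]
2: 0x47 (blk 8, set 0) → L1-HIT  vc=[]
3: 0x140 (blk 40, set 0) → MISS  vc=[8]
4: 0x110 (blk 34, set 2) → MISS  vc=[8]
5: 0x146 (blk 40, set 0) → L1-HIT  vc=[8]
6: 0x113 (blk 34, set 2) → L1-HIT  vc=[8]
7: 0xc6 (blk 24, set 0) → MISS  vc=[8, 40]
8: 0x42 (blk 8, set 0) → VC-HIT  vc=[24, 40]
9: 0x111 (blk 34, set 2) → L1-HIT  vc=[24, 40]
10: 0x64 (blk 12, set 4) → MISS  vc=[24, 40]
11: 0x113 (blk 34, set 2) → L1-HIT  vc=[24, 40]
12: 0x110 (blk 34, set 2) → L1-HIT  vc=[24, 40]
13: 0x64 (blk 12, set 4) → L1-HIT  vc=[24, 40]
14: 0xa3 (blk 20, set 4) → MISS  vc=[24, 40, 12]
15: 0x60 (blk 12, set 4) → VC-HIT  vc=[24, 40, 20]

SEQ = [MISS, L1-HIT, L1-HIT, MISS, MISS, L1-HIT, L1-HIT, MISS, VC-HIT, L1-HIT, MISS, L1-HIT, L1-HIT, L1-HIT, MISS, VC-HIT]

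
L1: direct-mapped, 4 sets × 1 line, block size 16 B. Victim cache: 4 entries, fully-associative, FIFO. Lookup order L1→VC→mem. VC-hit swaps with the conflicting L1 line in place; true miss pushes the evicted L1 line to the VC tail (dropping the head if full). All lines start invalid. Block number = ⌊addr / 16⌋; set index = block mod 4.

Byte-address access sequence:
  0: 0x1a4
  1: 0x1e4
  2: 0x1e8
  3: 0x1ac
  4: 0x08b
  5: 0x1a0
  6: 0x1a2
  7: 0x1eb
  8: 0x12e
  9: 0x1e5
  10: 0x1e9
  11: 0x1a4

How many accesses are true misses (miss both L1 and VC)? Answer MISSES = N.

MISSES = 4

  [0] addr=0x1a4 blk=26 s=2: MISS | VC []
  [1] addr=0x1e4 blk=30 s=2: MISS | VC [26]
  [2] addr=0x1e8 blk=30 s=2: L1-HIT | VC [26]
  [3] addr=0x1ac blk=26 s=2: VC-HIT | VC [30]
  [4] addr=0x8b blk=8 s=0: MISS | VC [30]
  [5] addr=0x1a0 blk=26 s=2: L1-HIT | VC [30]
  [6] addr=0x1a2 blk=26 s=2: L1-HIT | VC [30]
  [7] addr=0x1eb blk=30 s=2: VC-HIT | VC [26]
  [8] addr=0x12e blk=18 s=2: MISS | VC [26, 30]
  [9] addr=0x1e5 blk=30 s=2: VC-HIT | VC [26, 18]
  [10] addr=0x1e9 blk=30 s=2: L1-HIT | VC [26, 18]
  [11] addr=0x1a4 blk=26 s=2: VC-HIT | VC [30, 18]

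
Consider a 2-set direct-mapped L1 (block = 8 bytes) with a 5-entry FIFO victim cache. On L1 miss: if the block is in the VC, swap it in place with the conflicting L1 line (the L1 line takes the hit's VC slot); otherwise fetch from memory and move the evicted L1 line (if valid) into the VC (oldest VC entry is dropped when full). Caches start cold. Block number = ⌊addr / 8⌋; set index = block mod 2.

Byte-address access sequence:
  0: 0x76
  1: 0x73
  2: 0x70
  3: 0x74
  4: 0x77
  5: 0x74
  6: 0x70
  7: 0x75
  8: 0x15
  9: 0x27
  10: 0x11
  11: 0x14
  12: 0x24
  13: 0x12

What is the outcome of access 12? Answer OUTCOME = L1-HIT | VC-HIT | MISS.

0: 0x76 (blk 14, set 0) → MISS  vc=[]
1: 0x73 (blk 14, set 0) → L1-HIT  vc=[]
2: 0x70 (blk 14, set 0) → L1-HIT  vc=[]
3: 0x74 (blk 14, set 0) → L1-HIT  vc=[]
4: 0x77 (blk 14, set 0) → L1-HIT  vc=[]
5: 0x74 (blk 14, set 0) → L1-HIT  vc=[]
6: 0x70 (blk 14, set 0) → L1-HIT  vc=[]
7: 0x75 (blk 14, set 0) → L1-HIT  vc=[]
8: 0x15 (blk 2, set 0) → MISS  vc=[14]
9: 0x27 (blk 4, set 0) → MISS  vc=[14, 2]
10: 0x11 (blk 2, set 0) → VC-HIT  vc=[14, 4]
11: 0x14 (blk 2, set 0) → L1-HIT  vc=[14, 4]
12: 0x24 (blk 4, set 0) → VC-HIT  vc=[14, 2]
13: 0x12 (blk 2, set 0) → VC-HIT  vc=[14, 4]

OUTCOME = VC-HIT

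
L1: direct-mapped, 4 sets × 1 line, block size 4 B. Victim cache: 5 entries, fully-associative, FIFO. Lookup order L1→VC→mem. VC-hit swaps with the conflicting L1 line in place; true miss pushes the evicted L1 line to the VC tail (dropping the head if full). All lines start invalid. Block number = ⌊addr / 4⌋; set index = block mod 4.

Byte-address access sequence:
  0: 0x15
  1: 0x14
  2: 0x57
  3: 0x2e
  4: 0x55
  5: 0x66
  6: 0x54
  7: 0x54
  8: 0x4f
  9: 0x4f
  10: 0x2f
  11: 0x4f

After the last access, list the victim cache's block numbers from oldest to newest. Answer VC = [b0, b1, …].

VC = [5, 25, 11]

0: 0x15 (blk 5, set 1) → MISS  vc=[]
1: 0x14 (blk 5, set 1) → L1-HIT  vc=[]
2: 0x57 (blk 21, set 1) → MISS  vc=[5]
3: 0x2e (blk 11, set 3) → MISS  vc=[5]
4: 0x55 (blk 21, set 1) → L1-HIT  vc=[5]
5: 0x66 (blk 25, set 1) → MISS  vc=[5, 21]
6: 0x54 (blk 21, set 1) → VC-HIT  vc=[5, 25]
7: 0x54 (blk 21, set 1) → L1-HIT  vc=[5, 25]
8: 0x4f (blk 19, set 3) → MISS  vc=[5, 25, 11]
9: 0x4f (blk 19, set 3) → L1-HIT  vc=[5, 25, 11]
10: 0x2f (blk 11, set 3) → VC-HIT  vc=[5, 25, 19]
11: 0x4f (blk 19, set 3) → VC-HIT  vc=[5, 25, 11]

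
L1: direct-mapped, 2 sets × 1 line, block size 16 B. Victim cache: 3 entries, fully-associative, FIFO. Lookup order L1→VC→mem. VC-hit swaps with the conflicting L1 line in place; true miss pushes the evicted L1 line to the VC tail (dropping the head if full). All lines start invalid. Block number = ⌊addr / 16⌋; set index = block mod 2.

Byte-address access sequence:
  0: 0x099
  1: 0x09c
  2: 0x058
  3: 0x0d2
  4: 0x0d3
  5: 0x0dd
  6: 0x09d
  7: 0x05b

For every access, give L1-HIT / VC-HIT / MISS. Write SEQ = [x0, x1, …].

SEQ = [MISS, L1-HIT, MISS, MISS, L1-HIT, L1-HIT, VC-HIT, VC-HIT]

0: 0x99 (blk 9, set 1) → MISS  vc=[]
1: 0x9c (blk 9, set 1) → L1-HIT  vc=[]
2: 0x58 (blk 5, set 1) → MISS  vc=[9]
3: 0xd2 (blk 13, set 1) → MISS  vc=[9, 5]
4: 0xd3 (blk 13, set 1) → L1-HIT  vc=[9, 5]
5: 0xdd (blk 13, set 1) → L1-HIT  vc=[9, 5]
6: 0x9d (blk 9, set 1) → VC-HIT  vc=[13, 5]
7: 0x5b (blk 5, set 1) → VC-HIT  vc=[13, 9]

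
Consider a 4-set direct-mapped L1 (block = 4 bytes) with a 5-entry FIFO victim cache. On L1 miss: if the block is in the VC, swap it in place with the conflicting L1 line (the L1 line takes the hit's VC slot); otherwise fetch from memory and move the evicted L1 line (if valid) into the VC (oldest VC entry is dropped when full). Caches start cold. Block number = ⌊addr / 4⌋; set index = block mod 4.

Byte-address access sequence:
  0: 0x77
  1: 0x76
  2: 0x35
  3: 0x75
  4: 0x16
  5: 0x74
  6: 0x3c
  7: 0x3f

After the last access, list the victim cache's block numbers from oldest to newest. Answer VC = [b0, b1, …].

0: 0x77 (blk 29, set 1) → MISS  vc=[]
1: 0x76 (blk 29, set 1) → L1-HIT  vc=[]
2: 0x35 (blk 13, set 1) → MISS  vc=[29]
3: 0x75 (blk 29, set 1) → VC-HIT  vc=[13]
4: 0x16 (blk 5, set 1) → MISS  vc=[13, 29]
5: 0x74 (blk 29, set 1) → VC-HIT  vc=[13, 5]
6: 0x3c (blk 15, set 3) → MISS  vc=[13, 5]
7: 0x3f (blk 15, set 3) → L1-HIT  vc=[13, 5]

VC = [13, 5]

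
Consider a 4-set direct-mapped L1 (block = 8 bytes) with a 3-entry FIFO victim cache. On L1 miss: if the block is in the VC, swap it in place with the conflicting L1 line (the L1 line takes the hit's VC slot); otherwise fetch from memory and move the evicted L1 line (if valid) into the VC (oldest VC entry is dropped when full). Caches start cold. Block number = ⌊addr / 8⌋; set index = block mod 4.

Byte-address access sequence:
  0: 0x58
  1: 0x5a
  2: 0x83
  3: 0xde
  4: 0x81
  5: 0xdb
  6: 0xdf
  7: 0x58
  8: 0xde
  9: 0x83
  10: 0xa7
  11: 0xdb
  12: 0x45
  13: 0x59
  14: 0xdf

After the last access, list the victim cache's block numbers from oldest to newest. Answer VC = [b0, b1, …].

VC = [11, 16, 20]

#0 0x58→b11/s3 MISS; vc=[]
#1 0x5a→b11/s3 L1-HIT; vc=[]
#2 0x83→b16/s0 MISS; vc=[]
#3 0xde→b27/s3 MISS; vc=[11]
#4 0x81→b16/s0 L1-HIT; vc=[11]
#5 0xdb→b27/s3 L1-HIT; vc=[11]
#6 0xdf→b27/s3 L1-HIT; vc=[11]
#7 0x58→b11/s3 VC-HIT; vc=[27]
#8 0xde→b27/s3 VC-HIT; vc=[11]
#9 0x83→b16/s0 L1-HIT; vc=[11]
#10 0xa7→b20/s0 MISS; vc=[11,16]
#11 0xdb→b27/s3 L1-HIT; vc=[11,16]
#12 0x45→b8/s0 MISS; vc=[11,16,20]
#13 0x59→b11/s3 VC-HIT; vc=[27,16,20]
#14 0xdf→b27/s3 VC-HIT; vc=[11,16,20]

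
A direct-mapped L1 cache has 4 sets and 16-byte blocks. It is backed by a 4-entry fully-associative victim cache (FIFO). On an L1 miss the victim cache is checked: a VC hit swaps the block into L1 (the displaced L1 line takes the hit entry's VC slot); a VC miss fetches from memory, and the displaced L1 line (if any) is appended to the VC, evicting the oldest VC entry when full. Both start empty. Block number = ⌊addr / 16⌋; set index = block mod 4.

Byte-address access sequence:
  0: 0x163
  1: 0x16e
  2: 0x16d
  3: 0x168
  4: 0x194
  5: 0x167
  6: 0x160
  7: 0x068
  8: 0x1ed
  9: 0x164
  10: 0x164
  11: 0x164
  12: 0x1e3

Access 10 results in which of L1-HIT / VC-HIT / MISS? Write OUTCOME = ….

OUTCOME = L1-HIT

#0 0x163→b22/s2 MISS; vc=[]
#1 0x16e→b22/s2 L1-HIT; vc=[]
#2 0x16d→b22/s2 L1-HIT; vc=[]
#3 0x168→b22/s2 L1-HIT; vc=[]
#4 0x194→b25/s1 MISS; vc=[]
#5 0x167→b22/s2 L1-HIT; vc=[]
#6 0x160→b22/s2 L1-HIT; vc=[]
#7 0x68→b6/s2 MISS; vc=[22]
#8 0x1ed→b30/s2 MISS; vc=[22,6]
#9 0x164→b22/s2 VC-HIT; vc=[30,6]
#10 0x164→b22/s2 L1-HIT; vc=[30,6]
#11 0x164→b22/s2 L1-HIT; vc=[30,6]
#12 0x1e3→b30/s2 VC-HIT; vc=[22,6]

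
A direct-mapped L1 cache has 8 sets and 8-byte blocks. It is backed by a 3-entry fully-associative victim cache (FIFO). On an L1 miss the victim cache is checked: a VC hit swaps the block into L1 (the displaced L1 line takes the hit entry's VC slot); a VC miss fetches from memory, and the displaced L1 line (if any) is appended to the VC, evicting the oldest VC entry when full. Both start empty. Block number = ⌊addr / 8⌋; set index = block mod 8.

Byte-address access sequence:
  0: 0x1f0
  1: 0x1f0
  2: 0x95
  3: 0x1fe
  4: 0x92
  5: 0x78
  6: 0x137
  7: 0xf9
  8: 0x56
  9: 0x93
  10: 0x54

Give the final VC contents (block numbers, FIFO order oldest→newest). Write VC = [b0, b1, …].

VC = [62, 15, 18]

0: 0x1f0 (blk 62, set 6) → MISS  vc=[]
1: 0x1f0 (blk 62, set 6) → L1-HIT  vc=[]
2: 0x95 (blk 18, set 2) → MISS  vc=[]
3: 0x1fe (blk 63, set 7) → MISS  vc=[]
4: 0x92 (blk 18, set 2) → L1-HIT  vc=[]
5: 0x78 (blk 15, set 7) → MISS  vc=[63]
6: 0x137 (blk 38, set 6) → MISS  vc=[63, 62]
7: 0xf9 (blk 31, set 7) → MISS  vc=[63, 62, 15]
8: 0x56 (blk 10, set 2) → MISS  vc=[62, 15, 18]
9: 0x93 (blk 18, set 2) → VC-HIT  vc=[62, 15, 10]
10: 0x54 (blk 10, set 2) → VC-HIT  vc=[62, 15, 18]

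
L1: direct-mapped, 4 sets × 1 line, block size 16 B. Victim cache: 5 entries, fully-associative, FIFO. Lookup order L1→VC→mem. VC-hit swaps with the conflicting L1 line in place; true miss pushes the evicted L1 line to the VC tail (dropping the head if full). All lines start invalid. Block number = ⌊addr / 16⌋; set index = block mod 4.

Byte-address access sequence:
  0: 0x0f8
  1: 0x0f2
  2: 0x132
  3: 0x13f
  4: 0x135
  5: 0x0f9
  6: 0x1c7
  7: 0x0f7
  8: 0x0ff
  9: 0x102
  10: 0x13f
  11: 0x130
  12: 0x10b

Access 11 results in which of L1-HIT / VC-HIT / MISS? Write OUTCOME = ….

OUTCOME = L1-HIT

  [0] addr=0xf8 blk=15 s=3: MISS | VC []
  [1] addr=0xf2 blk=15 s=3: L1-HIT | VC []
  [2] addr=0x132 blk=19 s=3: MISS | VC [15]
  [3] addr=0x13f blk=19 s=3: L1-HIT | VC [15]
  [4] addr=0x135 blk=19 s=3: L1-HIT | VC [15]
  [5] addr=0xf9 blk=15 s=3: VC-HIT | VC [19]
  [6] addr=0x1c7 blk=28 s=0: MISS | VC [19]
  [7] addr=0xf7 blk=15 s=3: L1-HIT | VC [19]
  [8] addr=0xff blk=15 s=3: L1-HIT | VC [19]
  [9] addr=0x102 blk=16 s=0: MISS | VC [19, 28]
  [10] addr=0x13f blk=19 s=3: VC-HIT | VC [15, 28]
  [11] addr=0x130 blk=19 s=3: L1-HIT | VC [15, 28]
  [12] addr=0x10b blk=16 s=0: L1-HIT | VC [15, 28]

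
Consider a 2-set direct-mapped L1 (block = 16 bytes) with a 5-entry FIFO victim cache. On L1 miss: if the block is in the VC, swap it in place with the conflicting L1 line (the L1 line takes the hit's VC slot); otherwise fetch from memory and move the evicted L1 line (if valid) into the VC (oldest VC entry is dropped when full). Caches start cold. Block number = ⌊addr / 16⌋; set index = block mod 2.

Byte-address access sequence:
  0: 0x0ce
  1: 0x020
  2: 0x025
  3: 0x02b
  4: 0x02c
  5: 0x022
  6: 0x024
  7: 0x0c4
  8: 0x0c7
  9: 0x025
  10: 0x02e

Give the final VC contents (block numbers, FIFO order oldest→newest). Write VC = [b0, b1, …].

  [0] addr=0xce blk=12 s=0: MISS | VC []
  [1] addr=0x20 blk=2 s=0: MISS | VC [12]
  [2] addr=0x25 blk=2 s=0: L1-HIT | VC [12]
  [3] addr=0x2b blk=2 s=0: L1-HIT | VC [12]
  [4] addr=0x2c blk=2 s=0: L1-HIT | VC [12]
  [5] addr=0x22 blk=2 s=0: L1-HIT | VC [12]
  [6] addr=0x24 blk=2 s=0: L1-HIT | VC [12]
  [7] addr=0xc4 blk=12 s=0: VC-HIT | VC [2]
  [8] addr=0xc7 blk=12 s=0: L1-HIT | VC [2]
  [9] addr=0x25 blk=2 s=0: VC-HIT | VC [12]
  [10] addr=0x2e blk=2 s=0: L1-HIT | VC [12]

VC = [12]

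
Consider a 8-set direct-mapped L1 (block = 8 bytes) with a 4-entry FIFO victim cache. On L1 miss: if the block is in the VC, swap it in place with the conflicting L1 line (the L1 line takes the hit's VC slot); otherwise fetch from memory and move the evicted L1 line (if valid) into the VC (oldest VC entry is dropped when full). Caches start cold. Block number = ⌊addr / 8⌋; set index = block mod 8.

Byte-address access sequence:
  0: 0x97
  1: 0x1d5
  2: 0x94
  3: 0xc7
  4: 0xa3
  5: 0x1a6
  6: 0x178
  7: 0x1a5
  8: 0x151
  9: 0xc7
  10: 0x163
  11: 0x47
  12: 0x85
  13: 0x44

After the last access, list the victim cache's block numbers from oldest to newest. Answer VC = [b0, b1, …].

#0 0x97→b18/s2 MISS; vc=[]
#1 0x1d5→b58/s2 MISS; vc=[18]
#2 0x94→b18/s2 VC-HIT; vc=[58]
#3 0xc7→b24/s0 MISS; vc=[58]
#4 0xa3→b20/s4 MISS; vc=[58]
#5 0x1a6→b52/s4 MISS; vc=[58,20]
#6 0x178→b47/s7 MISS; vc=[58,20]
#7 0x1a5→b52/s4 L1-HIT; vc=[58,20]
#8 0x151→b42/s2 MISS; vc=[58,20,18]
#9 0xc7→b24/s0 L1-HIT; vc=[58,20,18]
#10 0x163→b44/s4 MISS; vc=[58,20,18,52]
#11 0x47→b8/s0 MISS; vc=[20,18,52,24]
#12 0x85→b16/s0 MISS; vc=[18,52,24,8]
#13 0x44→b8/s0 VC-HIT; vc=[18,52,24,16]

VC = [18, 52, 24, 16]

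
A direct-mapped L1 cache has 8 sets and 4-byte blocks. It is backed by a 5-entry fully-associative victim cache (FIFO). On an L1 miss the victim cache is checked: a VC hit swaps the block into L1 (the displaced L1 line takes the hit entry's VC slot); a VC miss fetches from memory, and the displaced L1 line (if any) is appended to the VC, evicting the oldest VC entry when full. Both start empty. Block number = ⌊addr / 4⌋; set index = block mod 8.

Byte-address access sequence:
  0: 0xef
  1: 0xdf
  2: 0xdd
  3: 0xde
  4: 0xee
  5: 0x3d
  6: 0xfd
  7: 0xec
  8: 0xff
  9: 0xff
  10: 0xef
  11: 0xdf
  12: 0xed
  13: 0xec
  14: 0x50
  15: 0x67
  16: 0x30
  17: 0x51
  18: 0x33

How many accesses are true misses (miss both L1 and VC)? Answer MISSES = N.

#0 0xef→b59/s3 MISS; vc=[]
#1 0xdf→b55/s7 MISS; vc=[]
#2 0xdd→b55/s7 L1-HIT; vc=[]
#3 0xde→b55/s7 L1-HIT; vc=[]
#4 0xee→b59/s3 L1-HIT; vc=[]
#5 0x3d→b15/s7 MISS; vc=[55]
#6 0xfd→b63/s7 MISS; vc=[55,15]
#7 0xec→b59/s3 L1-HIT; vc=[55,15]
#8 0xff→b63/s7 L1-HIT; vc=[55,15]
#9 0xff→b63/s7 L1-HIT; vc=[55,15]
#10 0xef→b59/s3 L1-HIT; vc=[55,15]
#11 0xdf→b55/s7 VC-HIT; vc=[63,15]
#12 0xed→b59/s3 L1-HIT; vc=[63,15]
#13 0xec→b59/s3 L1-HIT; vc=[63,15]
#14 0x50→b20/s4 MISS; vc=[63,15]
#15 0x67→b25/s1 MISS; vc=[63,15]
#16 0x30→b12/s4 MISS; vc=[63,15,20]
#17 0x51→b20/s4 VC-HIT; vc=[63,15,12]
#18 0x33→b12/s4 VC-HIT; vc=[63,15,20]

MISSES = 7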